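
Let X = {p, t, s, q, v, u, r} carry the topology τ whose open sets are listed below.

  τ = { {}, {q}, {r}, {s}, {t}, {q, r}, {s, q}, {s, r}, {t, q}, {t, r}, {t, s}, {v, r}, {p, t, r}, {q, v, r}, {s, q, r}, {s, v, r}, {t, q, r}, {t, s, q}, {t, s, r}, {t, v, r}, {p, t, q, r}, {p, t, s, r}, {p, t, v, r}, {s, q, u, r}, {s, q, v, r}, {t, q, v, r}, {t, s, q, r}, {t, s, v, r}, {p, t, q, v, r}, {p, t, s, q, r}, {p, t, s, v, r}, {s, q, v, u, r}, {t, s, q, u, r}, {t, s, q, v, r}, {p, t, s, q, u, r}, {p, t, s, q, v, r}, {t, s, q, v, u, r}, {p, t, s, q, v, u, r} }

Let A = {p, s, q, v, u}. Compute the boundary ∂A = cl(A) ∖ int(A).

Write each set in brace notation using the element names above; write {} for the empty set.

{p, v, u}

interior: largest open inside A is {s, q} (from {}, {q}, {s}, {s, q})
cl via duality: int({t, r}) = {t, r}, so X∖{t, r} = {p, s, q, v, u}
cl∖int = {p, v, u}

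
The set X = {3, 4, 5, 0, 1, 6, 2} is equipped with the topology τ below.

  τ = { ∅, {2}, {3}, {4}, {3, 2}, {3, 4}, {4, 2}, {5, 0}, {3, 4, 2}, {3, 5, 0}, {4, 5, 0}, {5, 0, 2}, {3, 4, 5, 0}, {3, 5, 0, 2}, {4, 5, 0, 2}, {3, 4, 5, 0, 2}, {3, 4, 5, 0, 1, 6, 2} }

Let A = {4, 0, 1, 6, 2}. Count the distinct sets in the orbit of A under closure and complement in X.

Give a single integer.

complement {3, 5}; its interior {3}; cl(A) = X∖{3} = {4, 5, 0, 1, 6, 2}
With k = closure, c = complement:
  1. A     = {4, 0, 1, 6, 2}
  2. kA    = {4, 5, 0, 1, 6, 2}
  3. cA    = {3, 5}
  4. ckA   = {3}
  5. kcA   = {3, 5, 0, 1, 6}
  6. kckA  = {3, 1, 6}
  7. ckcA  = {4, 2}
  8. ckckA = {4, 5, 0, 2}
  9. kckcA = {4, 1, 6, 2}
  10. ckckcA = {3, 5, 0}
k, c of each give nothing new

10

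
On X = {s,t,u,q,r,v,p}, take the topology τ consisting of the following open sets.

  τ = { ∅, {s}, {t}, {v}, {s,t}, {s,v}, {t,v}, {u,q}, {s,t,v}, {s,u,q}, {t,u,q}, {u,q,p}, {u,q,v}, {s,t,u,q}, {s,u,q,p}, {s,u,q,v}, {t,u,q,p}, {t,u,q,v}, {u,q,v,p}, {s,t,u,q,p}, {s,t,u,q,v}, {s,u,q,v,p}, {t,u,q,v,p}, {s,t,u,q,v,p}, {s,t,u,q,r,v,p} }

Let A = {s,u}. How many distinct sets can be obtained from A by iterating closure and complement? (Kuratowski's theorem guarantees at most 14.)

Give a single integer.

10

cl via duality: int({t,q,r,v,p}) = {t,v}, so X∖{t,v} = {s,u,q,r,p}
Write k for closure, c for complement:
  1. A     = {s,u}
  2. kA    = {s,u,q,r,p}
  3. cA    = {t,q,r,v,p}
  4. ckA   = {t,v}
  5. kcA   = {t,u,q,r,v,p}
  6. kckA  = {t,r,v}
  7. ckcA  = {s}
  8. ckckA = {s,u,q,p}
  9. kckcA = {s,r}
  10. ckckcA = {t,u,q,v,p}
applying k or c yields no new set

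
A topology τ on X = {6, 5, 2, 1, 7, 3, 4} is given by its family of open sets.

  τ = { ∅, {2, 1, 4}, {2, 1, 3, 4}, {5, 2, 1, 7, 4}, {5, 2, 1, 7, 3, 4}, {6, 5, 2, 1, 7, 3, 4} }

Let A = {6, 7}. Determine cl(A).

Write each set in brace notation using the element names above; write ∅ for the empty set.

{6, 5, 7}

X∖A={5, 2, 1, 3, 4}, int(X∖A)={2, 1, 3, 4}, hence cl(A)={6, 5, 7}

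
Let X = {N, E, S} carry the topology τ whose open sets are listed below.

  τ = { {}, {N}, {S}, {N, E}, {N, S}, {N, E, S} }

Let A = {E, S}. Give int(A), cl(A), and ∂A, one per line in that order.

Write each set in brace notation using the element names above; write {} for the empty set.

int(A) = {S}
cl(A)  = {E, S}
∂A     = {E}

open subsets of A: {}, {S}; so int(A) = {S}
closure: X∖int(X∖A) = X∖{N} = {E, S}
∂A = {E, S} minus {S} = {E}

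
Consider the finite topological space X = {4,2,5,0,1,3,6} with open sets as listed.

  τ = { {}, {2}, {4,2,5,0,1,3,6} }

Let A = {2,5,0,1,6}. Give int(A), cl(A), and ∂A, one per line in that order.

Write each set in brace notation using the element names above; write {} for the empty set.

open subsets of A: {}, {2}; so int(A) = {2}
closure: X∖int(X∖A) = X∖{} = {4,2,5,0,1,3,6}
∂A = {4,2,5,0,1,3,6} minus {2} = {4,5,0,1,3,6}

int(A) = {2}
cl(A)  = {4,2,5,0,1,3,6}
∂A     = {4,5,0,1,3,6}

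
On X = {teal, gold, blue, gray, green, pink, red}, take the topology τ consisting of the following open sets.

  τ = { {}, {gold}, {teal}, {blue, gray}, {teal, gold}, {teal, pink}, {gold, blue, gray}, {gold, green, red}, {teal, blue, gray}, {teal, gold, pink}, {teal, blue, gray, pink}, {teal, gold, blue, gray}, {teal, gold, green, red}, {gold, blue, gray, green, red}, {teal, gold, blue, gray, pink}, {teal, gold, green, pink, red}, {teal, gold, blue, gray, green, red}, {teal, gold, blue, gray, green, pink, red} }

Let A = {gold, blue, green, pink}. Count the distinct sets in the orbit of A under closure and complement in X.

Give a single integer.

cl via duality: int({teal, gray, red}) = {teal}, so X∖{teal} = {gold, blue, gray, green, pink, red}
Write k for closure, c for complement:
  1. A     = {gold, blue, green, pink}
  2. kA    = {gold, blue, gray, green, pink, red}
  3. cA    = {teal, gray, red}
  4. ckA   = {teal}
  5. kcA   = {teal, blue, gray, green, pink, red}
  6. kckA  = {teal, pink}
  7. ckcA  = {gold}
  8. ckckA = {gold, blue, gray, green, red}
  9. kckcA = {gold, green, red}
  10. ckckcA = {teal, blue, gray, pink}
applying k or c yields no new set

10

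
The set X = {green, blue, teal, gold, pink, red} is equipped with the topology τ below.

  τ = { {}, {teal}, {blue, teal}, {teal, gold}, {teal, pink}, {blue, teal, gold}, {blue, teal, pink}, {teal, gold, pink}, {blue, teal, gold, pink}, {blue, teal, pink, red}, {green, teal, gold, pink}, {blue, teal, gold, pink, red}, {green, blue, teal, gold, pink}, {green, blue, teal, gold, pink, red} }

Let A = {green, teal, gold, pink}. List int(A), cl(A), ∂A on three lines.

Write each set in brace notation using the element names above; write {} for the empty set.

opens ⊆ A: {}, {teal}, {teal, pink}, {teal, gold}, {teal, gold, pink}, {green, teal, gold, pink}; union → int = {green, teal, gold, pink}
complement {blue, red}; its interior {}; cl(A) = X∖{} = {green, blue, teal, gold, pink, red}
boundary = {green, blue, teal, gold, pink, red} ∖ {green, teal, gold, pink} = {blue, red}

int(A) = {green, teal, gold, pink}
cl(A)  = {green, blue, teal, gold, pink, red}
∂A     = {blue, red}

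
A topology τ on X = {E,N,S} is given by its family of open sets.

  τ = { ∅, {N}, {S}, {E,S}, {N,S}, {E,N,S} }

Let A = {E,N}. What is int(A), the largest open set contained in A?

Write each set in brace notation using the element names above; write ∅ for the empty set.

interior: largest open inside A is {N} (from ∅, {N})

{N}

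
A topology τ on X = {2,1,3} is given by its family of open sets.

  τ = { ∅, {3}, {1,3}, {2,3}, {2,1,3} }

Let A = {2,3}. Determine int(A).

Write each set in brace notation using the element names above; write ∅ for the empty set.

{2,3}

opens ⊆ A: ∅, {3}, {2,3}; union → int = {2,3}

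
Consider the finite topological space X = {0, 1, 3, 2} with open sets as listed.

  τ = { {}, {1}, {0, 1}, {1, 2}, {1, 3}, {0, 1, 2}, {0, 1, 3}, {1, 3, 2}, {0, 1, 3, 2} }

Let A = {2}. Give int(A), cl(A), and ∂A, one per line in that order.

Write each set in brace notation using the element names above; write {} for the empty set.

int(A) = {}
cl(A)  = {2}
∂A     = {2}

interior: largest open inside A is {} (from {})
cl via duality: int({0, 1, 3}) = {0, 1, 3}, so X∖{0, 1, 3} = {2}
cl∖int = {2}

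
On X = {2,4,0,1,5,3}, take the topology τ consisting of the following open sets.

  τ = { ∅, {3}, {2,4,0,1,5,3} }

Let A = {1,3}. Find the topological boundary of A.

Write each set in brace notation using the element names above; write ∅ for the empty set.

U open, U⊆A: ∅, {3}. int(A) = ⋃ = {3}
X∖A={2,4,0,5}, int(X∖A)=∅, hence cl(A)={2,4,0,1,5,3}
∂A: remove int from cl → {2,4,0,1,5}

{2,4,0,1,5}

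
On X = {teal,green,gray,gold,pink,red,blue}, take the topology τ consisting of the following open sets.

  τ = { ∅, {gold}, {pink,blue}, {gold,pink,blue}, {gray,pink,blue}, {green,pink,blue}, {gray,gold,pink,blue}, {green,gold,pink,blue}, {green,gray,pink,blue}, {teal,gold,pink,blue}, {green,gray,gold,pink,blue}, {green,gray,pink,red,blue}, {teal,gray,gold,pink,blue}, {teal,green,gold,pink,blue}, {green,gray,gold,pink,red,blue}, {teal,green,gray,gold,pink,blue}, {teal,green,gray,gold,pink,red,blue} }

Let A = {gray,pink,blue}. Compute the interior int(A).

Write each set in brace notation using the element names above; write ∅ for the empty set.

interior: largest open inside A is {gray,pink,blue} (from ∅, {pink,blue}, {gray,pink,blue})

{gray,pink,blue}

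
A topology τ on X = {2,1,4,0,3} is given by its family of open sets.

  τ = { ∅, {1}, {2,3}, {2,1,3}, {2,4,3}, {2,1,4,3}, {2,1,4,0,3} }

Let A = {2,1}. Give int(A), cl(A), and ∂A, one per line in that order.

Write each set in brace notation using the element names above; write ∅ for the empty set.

open subsets of A: ∅, {1}; so int(A) = {1}
closure: X∖int(X∖A) = X∖∅ = {2,1,4,0,3}
∂A = {2,1,4,0,3} minus {1} = {2,4,0,3}

int(A) = {1}
cl(A)  = {2,1,4,0,3}
∂A     = {2,4,0,3}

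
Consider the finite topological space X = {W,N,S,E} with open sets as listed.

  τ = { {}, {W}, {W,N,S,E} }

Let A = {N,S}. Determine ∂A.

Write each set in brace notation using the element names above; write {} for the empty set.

{N,S,E}

opens ⊆ A: {}; union → int = {}
complement {W,E}; its interior {W}; cl(A) = X∖{W} = {N,S,E}
boundary = {N,S,E} ∖ {} = {N,S,E}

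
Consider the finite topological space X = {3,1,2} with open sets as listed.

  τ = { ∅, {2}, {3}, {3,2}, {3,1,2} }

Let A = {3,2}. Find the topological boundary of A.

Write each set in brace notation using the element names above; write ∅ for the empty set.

U open, U⊆A: ∅, {2}, {3}, {3,2}. int(A) = ⋃ = {3,2}
X∖A={1}, int(X∖A)=∅, hence cl(A)={3,1,2}
∂A: remove int from cl → {1}

{1}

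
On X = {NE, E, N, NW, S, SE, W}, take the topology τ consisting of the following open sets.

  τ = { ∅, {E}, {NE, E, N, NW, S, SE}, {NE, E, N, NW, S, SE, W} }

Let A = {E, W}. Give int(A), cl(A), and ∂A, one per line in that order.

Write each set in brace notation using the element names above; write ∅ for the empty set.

U open, U⊆A: ∅, {E}. int(A) = ⋃ = {E}
X∖A={NE, N, NW, S, SE}, int(X∖A)=∅, hence cl(A)={NE, E, N, NW, S, SE, W}
∂A: remove int from cl → {NE, N, NW, S, SE, W}

int(A) = {E}
cl(A)  = {NE, E, N, NW, S, SE, W}
∂A     = {NE, N, NW, S, SE, W}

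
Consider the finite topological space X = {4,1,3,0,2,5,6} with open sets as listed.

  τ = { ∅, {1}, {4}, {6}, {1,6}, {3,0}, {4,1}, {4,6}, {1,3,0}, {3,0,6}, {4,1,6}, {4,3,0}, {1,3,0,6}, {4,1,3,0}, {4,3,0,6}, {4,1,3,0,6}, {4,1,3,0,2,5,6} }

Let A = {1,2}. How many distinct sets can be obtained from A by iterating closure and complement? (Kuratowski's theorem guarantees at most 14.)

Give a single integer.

closure: X∖int(X∖A) = X∖{4,3,0,6} = {1,2,5}
Let k=closure and c=complement:
  1. A     = {1,2}
  2. kA    = {1,2,5}
  3. cA    = {4,3,0,5,6}
  4. ckA   = {4,3,0,6}
  5. kcA   = {4,3,0,2,5,6}
  6. ckcA  = {1}
— saturated at 6

6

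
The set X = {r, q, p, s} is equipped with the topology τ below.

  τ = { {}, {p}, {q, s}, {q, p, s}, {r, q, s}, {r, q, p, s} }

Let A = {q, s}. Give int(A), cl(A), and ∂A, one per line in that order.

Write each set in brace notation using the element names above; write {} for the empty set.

U open, U⊆A: {}, {q, s}. int(A) = ⋃ = {q, s}
X∖A={r, p}, int(X∖A)={p}, hence cl(A)={r, q, s}
∂A: remove int from cl → {r}

int(A) = {q, s}
cl(A)  = {r, q, s}
∂A     = {r}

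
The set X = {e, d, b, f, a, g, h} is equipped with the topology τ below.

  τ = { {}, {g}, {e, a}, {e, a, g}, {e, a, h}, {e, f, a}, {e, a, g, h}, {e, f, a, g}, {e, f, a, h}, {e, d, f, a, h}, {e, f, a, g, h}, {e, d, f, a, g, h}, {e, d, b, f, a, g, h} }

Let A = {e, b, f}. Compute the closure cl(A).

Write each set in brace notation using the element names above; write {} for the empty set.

{e, d, b, f, a, h}

cl via duality: int({d, a, g, h}) = {g}, so X∖{g} = {e, d, b, f, a, h}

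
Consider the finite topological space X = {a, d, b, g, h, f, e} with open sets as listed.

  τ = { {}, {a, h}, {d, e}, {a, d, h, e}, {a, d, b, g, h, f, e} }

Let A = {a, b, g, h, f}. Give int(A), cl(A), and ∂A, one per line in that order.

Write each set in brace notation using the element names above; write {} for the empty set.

int(A) = {a, h}
cl(A)  = {a, b, g, h, f}
∂A     = {b, g, f}

U open, U⊆A: {}, {a, h}. int(A) = ⋃ = {a, h}
X∖A={d, e}, int(X∖A)={d, e}, hence cl(A)={a, b, g, h, f}
∂A: remove int from cl → {b, g, f}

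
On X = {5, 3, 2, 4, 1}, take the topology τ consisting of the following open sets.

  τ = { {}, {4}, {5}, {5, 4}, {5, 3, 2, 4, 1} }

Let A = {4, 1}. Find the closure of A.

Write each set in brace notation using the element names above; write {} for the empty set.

{3, 2, 4, 1}

complement {5, 3, 2}; its interior {5}; cl(A) = X∖{5} = {3, 2, 4, 1}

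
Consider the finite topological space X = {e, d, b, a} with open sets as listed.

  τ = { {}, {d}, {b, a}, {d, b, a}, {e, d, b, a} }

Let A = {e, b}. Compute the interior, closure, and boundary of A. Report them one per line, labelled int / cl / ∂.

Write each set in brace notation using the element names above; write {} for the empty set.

U open, U⊆A: {}. int(A) = ⋃ = {}
X∖A={d, a}, int(X∖A)={d}, hence cl(A)={e, b, a}
∂A: remove int from cl → {e, b, a}

int(A) = {}
cl(A)  = {e, b, a}
∂A     = {e, b, a}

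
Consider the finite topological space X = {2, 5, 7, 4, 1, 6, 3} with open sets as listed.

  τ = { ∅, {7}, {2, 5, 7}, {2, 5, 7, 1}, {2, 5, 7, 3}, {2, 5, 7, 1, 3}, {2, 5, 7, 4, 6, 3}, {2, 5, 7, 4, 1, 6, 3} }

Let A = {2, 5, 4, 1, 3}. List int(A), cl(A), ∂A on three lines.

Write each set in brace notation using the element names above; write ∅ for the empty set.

int(A) = ∅
cl(A)  = {2, 5, 4, 1, 6, 3}
∂A     = {2, 5, 4, 1, 6, 3}

interior: largest open inside A is ∅ (from ∅)
cl via duality: int({7, 6}) = {7}, so X∖{7} = {2, 5, 4, 1, 6, 3}
cl∖int = {2, 5, 4, 1, 6, 3}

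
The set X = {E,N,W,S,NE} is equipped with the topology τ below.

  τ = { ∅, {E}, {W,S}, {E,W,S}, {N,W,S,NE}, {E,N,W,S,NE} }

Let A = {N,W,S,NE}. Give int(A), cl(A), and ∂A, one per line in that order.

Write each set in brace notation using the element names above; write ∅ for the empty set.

int(A) = {N,W,S,NE}
cl(A)  = {N,W,S,NE}
∂A     = ∅

open subsets of A: ∅, {W,S}, {N,W,S,NE}; so int(A) = {N,W,S,NE}
closure: X∖int(X∖A) = X∖{E} = {N,W,S,NE}
∂A = {N,W,S,NE} minus {N,W,S,NE} = ∅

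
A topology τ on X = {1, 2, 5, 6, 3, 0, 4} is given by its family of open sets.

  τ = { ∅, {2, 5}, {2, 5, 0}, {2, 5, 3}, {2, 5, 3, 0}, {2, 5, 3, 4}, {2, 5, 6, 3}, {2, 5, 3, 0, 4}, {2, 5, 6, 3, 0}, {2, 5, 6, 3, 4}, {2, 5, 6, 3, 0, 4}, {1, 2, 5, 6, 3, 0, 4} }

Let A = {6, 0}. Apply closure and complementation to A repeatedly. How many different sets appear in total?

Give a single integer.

cl via duality: int({1, 2, 5, 3, 4}) = {2, 5, 3, 4}, so X∖{2, 5, 3, 4} = {1, 6, 0}
Write k for closure, c for complement:
  1. A     = {6, 0}
  2. kA    = {1, 6, 0}
  3. cA    = {1, 2, 5, 3, 4}
  4. ckA   = {2, 5, 3, 4}
  5. kcA   = {1, 2, 5, 6, 3, 0, 4}
  6. ckcA  = ∅
applying k or c yields no new set

6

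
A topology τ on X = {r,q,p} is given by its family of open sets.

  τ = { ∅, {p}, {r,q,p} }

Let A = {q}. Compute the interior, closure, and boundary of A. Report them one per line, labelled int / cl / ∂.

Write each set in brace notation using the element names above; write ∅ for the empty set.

interior: largest open inside A is ∅ (from ∅)
cl via duality: int({r,p}) = {p}, so X∖{p} = {r,q}
cl∖int = {r,q}

int(A) = ∅
cl(A)  = {r,q}
∂A     = {r,q}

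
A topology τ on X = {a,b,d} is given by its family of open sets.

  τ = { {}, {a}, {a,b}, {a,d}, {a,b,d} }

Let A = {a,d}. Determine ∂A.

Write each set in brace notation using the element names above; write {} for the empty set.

U open, U⊆A: {}, {a}, {a,d}. int(A) = ⋃ = {a,d}
X∖A={b}, int(X∖A)={}, hence cl(A)={a,b,d}
∂A: remove int from cl → {b}

{b}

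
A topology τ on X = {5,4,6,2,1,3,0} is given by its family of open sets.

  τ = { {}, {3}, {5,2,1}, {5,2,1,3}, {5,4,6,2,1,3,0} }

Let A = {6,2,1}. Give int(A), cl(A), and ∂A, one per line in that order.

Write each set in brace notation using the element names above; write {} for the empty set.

int(A) = {}
cl(A)  = {5,4,6,2,1,0}
∂A     = {5,4,6,2,1,0}

open subsets of A: {}; so int(A) = {}
closure: X∖int(X∖A) = X∖{3} = {5,4,6,2,1,0}
∂A = {5,4,6,2,1,0} minus {} = {5,4,6,2,1,0}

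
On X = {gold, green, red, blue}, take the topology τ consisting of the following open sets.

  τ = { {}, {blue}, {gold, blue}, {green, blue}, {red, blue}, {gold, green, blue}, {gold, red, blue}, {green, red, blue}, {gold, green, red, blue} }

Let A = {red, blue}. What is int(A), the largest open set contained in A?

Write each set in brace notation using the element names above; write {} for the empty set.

interior: largest open inside A is {red, blue} (from {}, {blue}, {red, blue})

{red, blue}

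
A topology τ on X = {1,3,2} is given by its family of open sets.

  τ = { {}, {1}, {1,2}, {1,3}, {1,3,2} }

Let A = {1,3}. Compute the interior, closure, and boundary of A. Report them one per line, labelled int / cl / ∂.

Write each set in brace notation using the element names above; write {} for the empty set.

int(A) = {1,3}
cl(A)  = {1,3,2}
∂A     = {2}

open subsets of A: {}, {1}, {1,3}; so int(A) = {1,3}
closure: X∖int(X∖A) = X∖{} = {1,3,2}
∂A = {1,3,2} minus {1,3} = {2}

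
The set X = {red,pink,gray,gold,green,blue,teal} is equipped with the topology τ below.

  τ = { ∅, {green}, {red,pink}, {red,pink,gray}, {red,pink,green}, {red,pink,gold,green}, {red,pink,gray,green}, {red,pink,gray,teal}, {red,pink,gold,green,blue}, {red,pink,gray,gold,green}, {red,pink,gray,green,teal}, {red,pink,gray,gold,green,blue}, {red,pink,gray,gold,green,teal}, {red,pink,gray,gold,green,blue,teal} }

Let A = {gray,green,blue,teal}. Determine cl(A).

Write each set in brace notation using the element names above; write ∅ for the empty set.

cl via duality: int({red,pink,gold}) = {red,pink}, so X∖{red,pink} = {gray,gold,green,blue,teal}

{gray,gold,green,blue,teal}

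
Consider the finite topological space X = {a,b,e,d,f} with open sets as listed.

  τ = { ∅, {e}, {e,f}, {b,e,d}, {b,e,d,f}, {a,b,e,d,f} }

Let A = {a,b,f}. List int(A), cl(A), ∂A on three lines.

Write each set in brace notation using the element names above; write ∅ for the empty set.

interior: largest open inside A is ∅ (from ∅)
cl via duality: int({e,d}) = {e}, so X∖{e} = {a,b,d,f}
cl∖int = {a,b,d,f}

int(A) = ∅
cl(A)  = {a,b,d,f}
∂A     = {a,b,d,f}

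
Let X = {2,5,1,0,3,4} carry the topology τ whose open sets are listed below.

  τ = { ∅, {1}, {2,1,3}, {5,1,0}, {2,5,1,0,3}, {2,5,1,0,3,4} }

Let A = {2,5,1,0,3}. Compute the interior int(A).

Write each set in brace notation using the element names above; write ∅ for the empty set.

{2,5,1,0,3}

open subsets of A: ∅, {1}, {2,1,3}, {5,1,0}, {2,5,1,0,3}; so int(A) = {2,5,1,0,3}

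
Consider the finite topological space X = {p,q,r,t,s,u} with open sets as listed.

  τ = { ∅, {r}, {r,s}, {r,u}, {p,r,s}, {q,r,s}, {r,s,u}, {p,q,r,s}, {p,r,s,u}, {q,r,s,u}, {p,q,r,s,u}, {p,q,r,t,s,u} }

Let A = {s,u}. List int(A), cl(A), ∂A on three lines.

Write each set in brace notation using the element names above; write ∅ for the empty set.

int(A) = ∅
cl(A)  = {p,q,t,s,u}
∂A     = {p,q,t,s,u}

opens ⊆ A: ∅; union → int = ∅
complement {p,q,r,t}; its interior {r}; cl(A) = X∖{r} = {p,q,t,s,u}
boundary = {p,q,t,s,u} ∖ ∅ = {p,q,t,s,u}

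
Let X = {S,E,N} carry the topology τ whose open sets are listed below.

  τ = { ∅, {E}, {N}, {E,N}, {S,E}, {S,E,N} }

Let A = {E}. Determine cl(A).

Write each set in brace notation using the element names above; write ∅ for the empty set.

cl via duality: int({S,N}) = {N}, so X∖{N} = {S,E}

{S,E}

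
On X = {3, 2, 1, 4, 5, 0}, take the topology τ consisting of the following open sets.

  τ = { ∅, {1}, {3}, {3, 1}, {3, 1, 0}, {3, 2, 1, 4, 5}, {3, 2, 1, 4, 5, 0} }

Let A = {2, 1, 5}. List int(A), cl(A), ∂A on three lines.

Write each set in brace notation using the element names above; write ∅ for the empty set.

U open, U⊆A: ∅, {1}. int(A) = ⋃ = {1}
X∖A={3, 4, 0}, int(X∖A)={3}, hence cl(A)={2, 1, 4, 5, 0}
∂A: remove int from cl → {2, 4, 5, 0}

int(A) = {1}
cl(A)  = {2, 1, 4, 5, 0}
∂A     = {2, 4, 5, 0}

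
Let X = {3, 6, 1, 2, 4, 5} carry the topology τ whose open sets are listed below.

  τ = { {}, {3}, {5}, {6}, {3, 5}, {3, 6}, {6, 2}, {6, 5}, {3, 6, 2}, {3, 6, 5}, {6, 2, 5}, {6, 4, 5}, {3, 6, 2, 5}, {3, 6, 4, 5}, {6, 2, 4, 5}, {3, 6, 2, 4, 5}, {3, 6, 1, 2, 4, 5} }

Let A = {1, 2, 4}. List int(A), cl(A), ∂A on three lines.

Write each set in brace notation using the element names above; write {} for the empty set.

opens ⊆ A: {}; union → int = {}
complement {3, 6, 5}; its interior {3, 6, 5}; cl(A) = X∖{3, 6, 5} = {1, 2, 4}
boundary = {1, 2, 4} ∖ {} = {1, 2, 4}

int(A) = {}
cl(A)  = {1, 2, 4}
∂A     = {1, 2, 4}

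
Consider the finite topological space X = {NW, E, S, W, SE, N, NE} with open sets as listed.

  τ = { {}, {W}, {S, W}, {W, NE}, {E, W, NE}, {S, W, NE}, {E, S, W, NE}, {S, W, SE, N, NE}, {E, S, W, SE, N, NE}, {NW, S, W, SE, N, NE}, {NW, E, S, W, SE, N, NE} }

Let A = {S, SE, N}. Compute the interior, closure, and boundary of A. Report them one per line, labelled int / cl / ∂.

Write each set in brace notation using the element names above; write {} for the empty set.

int(A) = {}
cl(A)  = {NW, S, SE, N}
∂A     = {NW, S, SE, N}

U open, U⊆A: {}. int(A) = ⋃ = {}
X∖A={NW, E, W, NE}, int(X∖A)={E, W, NE}, hence cl(A)={NW, S, SE, N}
∂A: remove int from cl → {NW, S, SE, N}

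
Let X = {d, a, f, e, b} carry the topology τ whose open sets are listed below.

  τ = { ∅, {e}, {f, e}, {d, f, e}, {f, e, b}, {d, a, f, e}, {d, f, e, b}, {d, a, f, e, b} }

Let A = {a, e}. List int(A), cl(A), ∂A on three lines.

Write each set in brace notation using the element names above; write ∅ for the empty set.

open subsets of A: ∅, {e}; so int(A) = {e}
closure: X∖int(X∖A) = X∖∅ = {d, a, f, e, b}
∂A = {d, a, f, e, b} minus {e} = {d, a, f, b}

int(A) = {e}
cl(A)  = {d, a, f, e, b}
∂A     = {d, a, f, b}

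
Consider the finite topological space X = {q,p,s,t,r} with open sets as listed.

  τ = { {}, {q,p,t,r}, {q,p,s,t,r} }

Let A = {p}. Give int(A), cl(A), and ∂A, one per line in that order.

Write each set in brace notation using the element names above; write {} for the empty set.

int(A) = {}
cl(A)  = {q,p,s,t,r}
∂A     = {q,p,s,t,r}

U open, U⊆A: {}. int(A) = ⋃ = {}
X∖A={q,s,t,r}, int(X∖A)={}, hence cl(A)={q,p,s,t,r}
∂A: remove int from cl → {q,p,s,t,r}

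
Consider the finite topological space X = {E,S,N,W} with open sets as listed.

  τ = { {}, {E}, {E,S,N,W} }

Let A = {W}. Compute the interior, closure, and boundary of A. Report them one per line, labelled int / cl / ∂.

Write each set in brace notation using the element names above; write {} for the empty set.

int(A) = {}
cl(A)  = {S,N,W}
∂A     = {S,N,W}

open subsets of A: {}; so int(A) = {}
closure: X∖int(X∖A) = X∖{E} = {S,N,W}
∂A = {S,N,W} minus {} = {S,N,W}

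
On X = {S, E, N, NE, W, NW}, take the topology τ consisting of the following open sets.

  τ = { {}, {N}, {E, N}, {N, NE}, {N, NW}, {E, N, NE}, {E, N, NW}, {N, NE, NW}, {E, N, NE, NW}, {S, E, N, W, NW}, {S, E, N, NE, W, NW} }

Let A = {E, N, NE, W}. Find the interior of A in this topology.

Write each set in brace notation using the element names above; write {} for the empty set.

U open, U⊆A: {}, {N}, {E, N}, {N, NE}, {E, N, NE}. int(A) = ⋃ = {E, N, NE}

{E, N, NE}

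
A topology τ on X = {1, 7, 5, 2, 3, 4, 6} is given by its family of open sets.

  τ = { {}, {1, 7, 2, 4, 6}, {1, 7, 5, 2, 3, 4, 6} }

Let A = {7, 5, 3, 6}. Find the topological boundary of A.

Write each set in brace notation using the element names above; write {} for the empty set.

{1, 7, 5, 2, 3, 4, 6}

open subsets of A: {}; so int(A) = {}
closure: X∖int(X∖A) = X∖{} = {1, 7, 5, 2, 3, 4, 6}
∂A = {1, 7, 5, 2, 3, 4, 6} minus {} = {1, 7, 5, 2, 3, 4, 6}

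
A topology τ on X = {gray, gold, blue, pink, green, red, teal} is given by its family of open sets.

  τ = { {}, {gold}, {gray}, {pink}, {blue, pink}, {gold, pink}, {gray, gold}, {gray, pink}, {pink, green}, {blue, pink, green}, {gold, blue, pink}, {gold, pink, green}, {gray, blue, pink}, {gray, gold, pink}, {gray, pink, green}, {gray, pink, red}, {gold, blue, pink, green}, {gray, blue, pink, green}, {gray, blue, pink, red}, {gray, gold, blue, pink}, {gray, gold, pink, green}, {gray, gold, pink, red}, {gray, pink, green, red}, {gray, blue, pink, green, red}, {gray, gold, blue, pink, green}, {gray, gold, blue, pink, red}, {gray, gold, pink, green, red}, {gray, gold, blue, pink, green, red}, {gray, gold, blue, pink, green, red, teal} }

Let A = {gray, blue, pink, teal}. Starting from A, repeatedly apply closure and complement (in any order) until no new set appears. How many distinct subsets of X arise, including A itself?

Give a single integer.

complement {gold, green, red}; its interior {gold}; cl(A) = X∖{gold} = {gray, blue, pink, green, red, teal}
With k = closure, c = complement:
  1. A     = {gray, blue, pink, teal}
  2. kA    = {gray, blue, pink, green, red, teal}
  3. cA    = {gold, green, red}
  4. ckA   = {gold}
  5. kcA   = {gold, green, red, teal}
  6. kckA  = {gold, teal}
  7. ckcA  = {gray, blue, pink}
  8. ckckA = {gray, blue, pink, green, red}
k, c of each give nothing new

8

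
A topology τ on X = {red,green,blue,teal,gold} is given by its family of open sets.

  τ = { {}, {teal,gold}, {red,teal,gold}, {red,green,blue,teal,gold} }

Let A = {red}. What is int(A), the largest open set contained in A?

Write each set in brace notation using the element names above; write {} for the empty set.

open subsets of A: {}; so int(A) = {}

{}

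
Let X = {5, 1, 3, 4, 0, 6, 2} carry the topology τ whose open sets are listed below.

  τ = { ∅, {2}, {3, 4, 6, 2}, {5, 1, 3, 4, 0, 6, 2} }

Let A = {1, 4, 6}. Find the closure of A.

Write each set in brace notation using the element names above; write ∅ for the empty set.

cl via duality: int({5, 3, 0, 2}) = {2}, so X∖{2} = {5, 1, 3, 4, 0, 6}

{5, 1, 3, 4, 0, 6}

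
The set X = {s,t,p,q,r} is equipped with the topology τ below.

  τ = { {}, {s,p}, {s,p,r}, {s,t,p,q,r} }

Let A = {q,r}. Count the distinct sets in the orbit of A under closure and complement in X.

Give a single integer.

complement {s,t,p}; its interior {s,p}; cl(A) = X∖{s,p} = {t,q,r}
With k = closure, c = complement:
  1. A     = {q,r}
  2. kA    = {t,q,r}
  3. cA    = {s,t,p}
  4. ckA   = {s,p}
  5. kcA   = {s,t,p,q,r}
  6. ckcA  = {}
k, c of each give nothing new

6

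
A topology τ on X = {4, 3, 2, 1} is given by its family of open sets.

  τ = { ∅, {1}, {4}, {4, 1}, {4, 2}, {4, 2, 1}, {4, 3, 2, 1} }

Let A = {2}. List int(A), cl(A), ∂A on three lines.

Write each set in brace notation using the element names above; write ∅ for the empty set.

U open, U⊆A: ∅. int(A) = ⋃ = ∅
X∖A={4, 3, 1}, int(X∖A)={4, 1}, hence cl(A)={3, 2}
∂A: remove int from cl → {3, 2}

int(A) = ∅
cl(A)  = {3, 2}
∂A     = {3, 2}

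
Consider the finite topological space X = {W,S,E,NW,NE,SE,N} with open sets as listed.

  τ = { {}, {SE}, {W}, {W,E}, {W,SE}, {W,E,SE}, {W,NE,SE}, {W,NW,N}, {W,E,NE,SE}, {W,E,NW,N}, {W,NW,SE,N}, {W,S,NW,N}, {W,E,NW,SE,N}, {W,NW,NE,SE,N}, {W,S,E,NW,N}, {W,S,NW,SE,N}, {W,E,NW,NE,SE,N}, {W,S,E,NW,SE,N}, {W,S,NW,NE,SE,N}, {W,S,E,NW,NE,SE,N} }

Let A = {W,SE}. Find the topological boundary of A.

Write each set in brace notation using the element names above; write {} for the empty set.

open subsets of A: {}, {W}, {SE}, {W,SE}; so int(A) = {W,SE}
closure: X∖int(X∖A) = X∖{} = {W,S,E,NW,NE,SE,N}
∂A = {W,S,E,NW,NE,SE,N} minus {W,SE} = {S,E,NW,NE,N}

{S,E,NW,NE,N}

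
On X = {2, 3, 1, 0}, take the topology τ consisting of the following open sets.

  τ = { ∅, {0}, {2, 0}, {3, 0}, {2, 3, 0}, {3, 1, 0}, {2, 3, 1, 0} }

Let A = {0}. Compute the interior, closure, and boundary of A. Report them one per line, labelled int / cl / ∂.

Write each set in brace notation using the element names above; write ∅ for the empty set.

int(A) = {0}
cl(A)  = {2, 3, 1, 0}
∂A     = {2, 3, 1}

U open, U⊆A: ∅, {0}. int(A) = ⋃ = {0}
X∖A={2, 3, 1}, int(X∖A)=∅, hence cl(A)={2, 3, 1, 0}
∂A: remove int from cl → {2, 3, 1}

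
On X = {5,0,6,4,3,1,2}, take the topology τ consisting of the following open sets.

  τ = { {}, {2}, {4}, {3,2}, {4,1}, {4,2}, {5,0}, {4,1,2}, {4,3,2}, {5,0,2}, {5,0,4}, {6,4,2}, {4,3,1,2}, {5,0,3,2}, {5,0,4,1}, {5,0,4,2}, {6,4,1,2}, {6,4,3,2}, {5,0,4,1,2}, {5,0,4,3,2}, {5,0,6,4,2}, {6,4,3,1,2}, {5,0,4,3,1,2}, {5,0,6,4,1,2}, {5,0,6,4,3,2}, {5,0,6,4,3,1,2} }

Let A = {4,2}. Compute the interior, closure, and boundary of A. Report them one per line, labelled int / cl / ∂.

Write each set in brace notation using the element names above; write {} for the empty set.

opens ⊆ A: {}, {4}, {2}, {4,2}; union → int = {4,2}
complement {5,0,6,3,1}; its interior {5,0}; cl(A) = X∖{5,0} = {6,4,3,1,2}
boundary = {6,4,3,1,2} ∖ {4,2} = {6,3,1}

int(A) = {4,2}
cl(A)  = {6,4,3,1,2}
∂A     = {6,3,1}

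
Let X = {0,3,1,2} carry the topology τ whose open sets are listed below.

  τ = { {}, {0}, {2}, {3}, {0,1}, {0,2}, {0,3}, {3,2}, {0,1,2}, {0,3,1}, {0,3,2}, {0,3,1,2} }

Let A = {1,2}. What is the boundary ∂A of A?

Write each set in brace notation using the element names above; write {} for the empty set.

open subsets of A: {}, {2}; so int(A) = {2}
closure: X∖int(X∖A) = X∖{0,3} = {1,2}
∂A = {1,2} minus {2} = {1}

{1}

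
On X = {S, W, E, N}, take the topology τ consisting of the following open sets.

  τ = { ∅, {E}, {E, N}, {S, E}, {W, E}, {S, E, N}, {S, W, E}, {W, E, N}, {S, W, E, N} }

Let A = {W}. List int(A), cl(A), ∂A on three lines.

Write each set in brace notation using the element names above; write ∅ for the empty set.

interior: largest open inside A is ∅ (from ∅)
cl via duality: int({S, E, N}) = {S, E, N}, so X∖{S, E, N} = {W}
cl∖int = {W}

int(A) = ∅
cl(A)  = {W}
∂A     = {W}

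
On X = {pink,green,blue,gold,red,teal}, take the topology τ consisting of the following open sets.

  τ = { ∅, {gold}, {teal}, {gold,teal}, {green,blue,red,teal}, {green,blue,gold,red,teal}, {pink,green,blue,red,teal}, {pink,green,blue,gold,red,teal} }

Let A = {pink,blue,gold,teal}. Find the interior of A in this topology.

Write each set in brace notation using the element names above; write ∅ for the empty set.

{gold,teal}

open subsets of A: ∅, {gold}, {teal}, {gold,teal}; so int(A) = {gold,teal}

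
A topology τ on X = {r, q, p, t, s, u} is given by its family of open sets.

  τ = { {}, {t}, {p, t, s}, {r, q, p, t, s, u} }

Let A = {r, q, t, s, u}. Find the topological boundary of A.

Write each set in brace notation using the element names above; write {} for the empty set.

{r, q, p, s, u}

interior: largest open inside A is {t} (from {}, {t})
cl via duality: int({p}) = {}, so X∖{} = {r, q, p, t, s, u}
cl∖int = {r, q, p, s, u}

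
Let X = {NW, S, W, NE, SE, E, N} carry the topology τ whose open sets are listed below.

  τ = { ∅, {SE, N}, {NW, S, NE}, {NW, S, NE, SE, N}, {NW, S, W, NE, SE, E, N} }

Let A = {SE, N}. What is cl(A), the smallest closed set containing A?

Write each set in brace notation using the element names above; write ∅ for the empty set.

complement {NW, S, W, NE, E}; its interior {NW, S, NE}; cl(A) = X∖{NW, S, NE} = {W, SE, E, N}

{W, SE, E, N}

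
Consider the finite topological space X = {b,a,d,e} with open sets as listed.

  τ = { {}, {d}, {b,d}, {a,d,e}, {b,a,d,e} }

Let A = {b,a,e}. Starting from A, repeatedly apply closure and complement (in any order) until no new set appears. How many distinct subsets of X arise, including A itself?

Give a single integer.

cl via duality: int({d}) = {d}, so X∖{d} = {b,a,e}
Write k for closure, c for complement:
  1. A     = {b,a,e}
  2. cA    = {d}
  3. kcA   = {b,a,d,e}
  4. ckcA  = {}
applying k or c yields no new set

4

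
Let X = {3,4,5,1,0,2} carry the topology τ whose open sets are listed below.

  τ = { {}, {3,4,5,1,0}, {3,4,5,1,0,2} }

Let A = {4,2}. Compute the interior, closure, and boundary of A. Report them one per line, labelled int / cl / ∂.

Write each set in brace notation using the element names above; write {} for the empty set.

open subsets of A: {}; so int(A) = {}
closure: X∖int(X∖A) = X∖{} = {3,4,5,1,0,2}
∂A = {3,4,5,1,0,2} minus {} = {3,4,5,1,0,2}

int(A) = {}
cl(A)  = {3,4,5,1,0,2}
∂A     = {3,4,5,1,0,2}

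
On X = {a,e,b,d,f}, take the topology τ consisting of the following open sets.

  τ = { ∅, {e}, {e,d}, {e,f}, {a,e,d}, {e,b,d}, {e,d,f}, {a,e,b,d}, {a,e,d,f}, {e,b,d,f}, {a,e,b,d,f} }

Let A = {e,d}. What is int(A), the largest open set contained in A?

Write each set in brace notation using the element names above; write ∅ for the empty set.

opens ⊆ A: ∅, {e}, {e,d}; union → int = {e,d}

{e,d}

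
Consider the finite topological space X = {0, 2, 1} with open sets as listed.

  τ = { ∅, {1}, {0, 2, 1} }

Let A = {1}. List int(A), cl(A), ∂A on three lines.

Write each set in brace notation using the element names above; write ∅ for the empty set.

int(A) = {1}
cl(A)  = {0, 2, 1}
∂A     = {0, 2}

U open, U⊆A: ∅, {1}. int(A) = ⋃ = {1}
X∖A={0, 2}, int(X∖A)=∅, hence cl(A)={0, 2, 1}
∂A: remove int from cl → {0, 2}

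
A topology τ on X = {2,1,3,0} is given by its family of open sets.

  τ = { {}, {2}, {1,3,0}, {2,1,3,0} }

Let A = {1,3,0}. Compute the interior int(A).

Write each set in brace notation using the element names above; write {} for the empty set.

{1,3,0}

open subsets of A: {}, {1,3,0}; so int(A) = {1,3,0}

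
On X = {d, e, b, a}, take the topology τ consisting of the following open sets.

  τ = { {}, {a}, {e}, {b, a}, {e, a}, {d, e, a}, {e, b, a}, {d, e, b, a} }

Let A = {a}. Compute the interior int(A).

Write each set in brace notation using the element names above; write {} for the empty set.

{a}

open subsets of A: {}, {a}; so int(A) = {a}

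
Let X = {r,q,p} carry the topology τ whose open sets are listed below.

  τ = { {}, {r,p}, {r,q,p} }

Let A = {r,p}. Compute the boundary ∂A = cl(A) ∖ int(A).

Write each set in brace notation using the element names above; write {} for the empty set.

{q}

interior: largest open inside A is {r,p} (from {}, {r,p})
cl via duality: int({q}) = {}, so X∖{} = {r,q,p}
cl∖int = {q}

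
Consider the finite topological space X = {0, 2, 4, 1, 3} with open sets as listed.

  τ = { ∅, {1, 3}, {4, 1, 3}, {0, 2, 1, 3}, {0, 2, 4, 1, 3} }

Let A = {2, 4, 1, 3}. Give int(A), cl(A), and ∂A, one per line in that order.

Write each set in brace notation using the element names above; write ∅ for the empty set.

interior: largest open inside A is {4, 1, 3} (from ∅, {1, 3}, {4, 1, 3})
cl via duality: int({0}) = ∅, so X∖∅ = {0, 2, 4, 1, 3}
cl∖int = {0, 2}

int(A) = {4, 1, 3}
cl(A)  = {0, 2, 4, 1, 3}
∂A     = {0, 2}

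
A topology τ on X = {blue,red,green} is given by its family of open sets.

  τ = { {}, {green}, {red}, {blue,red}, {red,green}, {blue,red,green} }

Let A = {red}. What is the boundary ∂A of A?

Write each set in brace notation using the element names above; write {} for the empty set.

U open, U⊆A: {}, {red}. int(A) = ⋃ = {red}
X∖A={blue,green}, int(X∖A)={green}, hence cl(A)={blue,red}
∂A: remove int from cl → {blue}

{blue}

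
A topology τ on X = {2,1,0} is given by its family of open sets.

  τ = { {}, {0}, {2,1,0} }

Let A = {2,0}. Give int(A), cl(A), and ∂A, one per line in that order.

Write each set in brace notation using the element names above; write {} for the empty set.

interior: largest open inside A is {0} (from {}, {0})
cl via duality: int({1}) = {}, so X∖{} = {2,1,0}
cl∖int = {2,1}

int(A) = {0}
cl(A)  = {2,1,0}
∂A     = {2,1}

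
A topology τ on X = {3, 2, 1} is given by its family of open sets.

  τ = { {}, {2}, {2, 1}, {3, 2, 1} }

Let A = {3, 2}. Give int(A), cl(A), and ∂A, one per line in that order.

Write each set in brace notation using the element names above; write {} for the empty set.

int(A) = {2}
cl(A)  = {3, 2, 1}
∂A     = {3, 1}

open subsets of A: {}, {2}; so int(A) = {2}
closure: X∖int(X∖A) = X∖{} = {3, 2, 1}
∂A = {3, 2, 1} minus {2} = {3, 1}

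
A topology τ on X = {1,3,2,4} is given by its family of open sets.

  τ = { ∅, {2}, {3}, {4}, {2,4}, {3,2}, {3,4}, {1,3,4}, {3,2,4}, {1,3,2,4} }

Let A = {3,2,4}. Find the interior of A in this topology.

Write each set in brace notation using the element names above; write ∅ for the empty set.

{3,2,4}

open subsets of A: ∅, {4}, {2}, {3}, {3,4}, {2,4}, {3,2}, {3,2,4}; so int(A) = {3,2,4}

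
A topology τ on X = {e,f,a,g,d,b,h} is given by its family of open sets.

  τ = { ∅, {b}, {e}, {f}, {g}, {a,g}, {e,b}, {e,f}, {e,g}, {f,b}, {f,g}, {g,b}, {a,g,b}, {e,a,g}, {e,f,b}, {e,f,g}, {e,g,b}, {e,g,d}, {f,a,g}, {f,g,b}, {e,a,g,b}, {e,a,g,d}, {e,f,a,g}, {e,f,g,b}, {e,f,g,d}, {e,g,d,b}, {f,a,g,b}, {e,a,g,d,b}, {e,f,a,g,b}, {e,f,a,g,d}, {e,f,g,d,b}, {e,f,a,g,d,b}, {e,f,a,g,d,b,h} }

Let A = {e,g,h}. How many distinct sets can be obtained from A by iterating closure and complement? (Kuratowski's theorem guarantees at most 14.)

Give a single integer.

closure: X∖int(X∖A) = X∖{f,b} = {e,a,g,d,h}
Let k=closure and c=complement:
  1. A     = {e,g,h}
  2. kA    = {e,a,g,d,h}
  3. cA    = {f,a,d,b}
  4. ckA   = {f,b}
  5. kcA   = {f,a,d,b,h}
  6. kckA  = {f,b,h}
  7. ckcA  = {e,g}
  8. ckckA = {e,a,g,d}
— saturated at 8

8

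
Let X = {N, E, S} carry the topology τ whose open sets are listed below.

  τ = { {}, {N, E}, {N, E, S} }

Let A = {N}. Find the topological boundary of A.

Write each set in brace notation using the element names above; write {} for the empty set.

{N, E, S}

interior: largest open inside A is {} (from {})
cl via duality: int({E, S}) = {}, so X∖{} = {N, E, S}
cl∖int = {N, E, S}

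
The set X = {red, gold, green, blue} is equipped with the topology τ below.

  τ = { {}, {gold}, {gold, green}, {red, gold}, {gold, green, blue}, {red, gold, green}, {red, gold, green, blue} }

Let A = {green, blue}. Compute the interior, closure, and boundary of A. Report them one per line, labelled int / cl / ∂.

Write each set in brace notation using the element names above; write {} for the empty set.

U open, U⊆A: {}. int(A) = ⋃ = {}
X∖A={red, gold}, int(X∖A)={red, gold}, hence cl(A)={green, blue}
∂A: remove int from cl → {green, blue}

int(A) = {}
cl(A)  = {green, blue}
∂A     = {green, blue}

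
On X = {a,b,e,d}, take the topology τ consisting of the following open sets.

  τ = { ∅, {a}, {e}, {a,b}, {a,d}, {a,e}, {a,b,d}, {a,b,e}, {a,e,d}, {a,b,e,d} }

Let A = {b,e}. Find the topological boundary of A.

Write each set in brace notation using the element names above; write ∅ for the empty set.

{b}

U open, U⊆A: ∅, {e}. int(A) = ⋃ = {e}
X∖A={a,d}, int(X∖A)={a,d}, hence cl(A)={b,e}
∂A: remove int from cl → {b}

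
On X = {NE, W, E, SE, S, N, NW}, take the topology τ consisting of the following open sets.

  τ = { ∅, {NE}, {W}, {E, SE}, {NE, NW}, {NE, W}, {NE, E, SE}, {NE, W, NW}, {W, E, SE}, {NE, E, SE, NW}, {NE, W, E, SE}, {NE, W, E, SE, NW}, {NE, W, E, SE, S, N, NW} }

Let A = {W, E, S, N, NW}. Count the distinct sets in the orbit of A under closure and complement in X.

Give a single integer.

closure: X∖int(X∖A) = X∖{NE} = {W, E, SE, S, N, NW}
Let k=closure and c=complement:
  1. A     = {W, E, S, N, NW}
  2. kA    = {W, E, SE, S, N, NW}
  3. cA    = {NE, SE}
  4. ckA   = {NE}
  5. kcA   = {NE, E, SE, S, N, NW}
  6. kckA  = {NE, S, N, NW}
  7. ckcA  = {W}
  8. ckckA = {W, E, SE}
  9. kckcA = {W, S, N}
  10. kckckA = {W, E, SE, S, N}
  11. ckckcA = {NE, E, SE, NW}
  12. ckckckA = {NE, NW}
— saturated at 12

12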